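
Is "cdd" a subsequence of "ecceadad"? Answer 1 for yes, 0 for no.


Check if "cdd" is a subsequence of "ecceadad"
Greedy scan:
  Position 0 ('e'): no match needed
  Position 1 ('c'): matches sub[0] = 'c'
  Position 2 ('c'): no match needed
  Position 3 ('e'): no match needed
  Position 4 ('a'): no match needed
  Position 5 ('d'): matches sub[1] = 'd'
  Position 6 ('a'): no match needed
  Position 7 ('d'): matches sub[2] = 'd'
All 3 characters matched => is a subsequence

1


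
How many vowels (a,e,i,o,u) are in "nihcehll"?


Input: nihcehll
Checking each character:
  'n' at position 0: consonant
  'i' at position 1: vowel (running total: 1)
  'h' at position 2: consonant
  'c' at position 3: consonant
  'e' at position 4: vowel (running total: 2)
  'h' at position 5: consonant
  'l' at position 6: consonant
  'l' at position 7: consonant
Total vowels: 2

2


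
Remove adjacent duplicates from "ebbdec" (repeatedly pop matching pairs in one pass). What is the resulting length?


Input: ebbdec
Stack-based adjacent duplicate removal:
  Read 'e': push. Stack: e
  Read 'b': push. Stack: eb
  Read 'b': matches stack top 'b' => pop. Stack: e
  Read 'd': push. Stack: ed
  Read 'e': push. Stack: ede
  Read 'c': push. Stack: edec
Final stack: "edec" (length 4)

4


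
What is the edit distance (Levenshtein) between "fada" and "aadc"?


Computing edit distance: "fada" -> "aadc"
DP table:
           a    a    d    c
      0    1    2    3    4
  f   1    1    2    3    4
  a   2    1    1    2    3
  d   3    2    2    1    2
  a   4    3    2    2    2
Edit distance = dp[4][4] = 2

2


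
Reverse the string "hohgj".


Input: hohgj
Reading characters right to left:
  Position 4: 'j'
  Position 3: 'g'
  Position 2: 'h'
  Position 1: 'o'
  Position 0: 'h'
Reversed: jghoh

jghoh


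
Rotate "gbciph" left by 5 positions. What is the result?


Input: "gbciph", rotate left by 5
First 5 characters: "gbcip"
Remaining characters: "h"
Concatenate remaining + first: "h" + "gbcip" = "hgbcip"

hgbcip


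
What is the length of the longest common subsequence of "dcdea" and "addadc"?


LCS of "dcdea" and "addadc"
DP table:
           a    d    d    a    d    c
      0    0    0    0    0    0    0
  d   0    0    1    1    1    1    1
  c   0    0    1    1    1    1    2
  d   0    0    1    2    2    2    2
  e   0    0    1    2    2    2    2
  a   0    1    1    2    3    3    3
LCS length = dp[5][6] = 3

3


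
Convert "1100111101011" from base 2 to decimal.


Input: "1100111101011" in base 2
Positional expansion:
  Digit '1' (value 1) x 2^12 = 4096
  Digit '1' (value 1) x 2^11 = 2048
  Digit '0' (value 0) x 2^10 = 0
  Digit '0' (value 0) x 2^9 = 0
  Digit '1' (value 1) x 2^8 = 256
  Digit '1' (value 1) x 2^7 = 128
  Digit '1' (value 1) x 2^6 = 64
  Digit '1' (value 1) x 2^5 = 32
  Digit '0' (value 0) x 2^4 = 0
  Digit '1' (value 1) x 2^3 = 8
  Digit '0' (value 0) x 2^2 = 0
  Digit '1' (value 1) x 2^1 = 2
  Digit '1' (value 1) x 2^0 = 1
Sum = 6635

6635


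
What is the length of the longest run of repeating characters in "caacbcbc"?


Input: "caacbcbc"
Scanning for longest run:
  Position 1 ('a'): new char, reset run to 1
  Position 2 ('a'): continues run of 'a', length=2
  Position 3 ('c'): new char, reset run to 1
  Position 4 ('b'): new char, reset run to 1
  Position 5 ('c'): new char, reset run to 1
  Position 6 ('b'): new char, reset run to 1
  Position 7 ('c'): new char, reset run to 1
Longest run: 'a' with length 2

2


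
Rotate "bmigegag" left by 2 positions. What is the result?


Input: "bmigegag", rotate left by 2
First 2 characters: "bm"
Remaining characters: "igegag"
Concatenate remaining + first: "igegag" + "bm" = "igegagbm"

igegagbm


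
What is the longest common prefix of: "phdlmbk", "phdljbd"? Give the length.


Words: phdlmbk, phdljbd
  Position 0: all 'p' => match
  Position 1: all 'h' => match
  Position 2: all 'd' => match
  Position 3: all 'l' => match
  Position 4: ('m', 'j') => mismatch, stop
LCP = "phdl" (length 4)

4


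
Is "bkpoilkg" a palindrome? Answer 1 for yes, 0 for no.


Input: bkpoilkg
Reversed: gkliopkb
  Compare pos 0 ('b') with pos 7 ('g'): MISMATCH
  Compare pos 1 ('k') with pos 6 ('k'): match
  Compare pos 2 ('p') with pos 5 ('l'): MISMATCH
  Compare pos 3 ('o') with pos 4 ('i'): MISMATCH
Result: not a palindrome

0


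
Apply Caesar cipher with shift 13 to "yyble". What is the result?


Caesar cipher: shift "yyble" by 13
  'y' (pos 24) + 13 = pos 11 = 'l'
  'y' (pos 24) + 13 = pos 11 = 'l'
  'b' (pos 1) + 13 = pos 14 = 'o'
  'l' (pos 11) + 13 = pos 24 = 'y'
  'e' (pos 4) + 13 = pos 17 = 'r'
Result: lloyr

lloyr


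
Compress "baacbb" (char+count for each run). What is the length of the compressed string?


Input: baacbb
Runs:
  'b' x 1 => "b1"
  'a' x 2 => "a2"
  'c' x 1 => "c1"
  'b' x 2 => "b2"
Compressed: "b1a2c1b2"
Compressed length: 8

8


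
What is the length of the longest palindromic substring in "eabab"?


Input: "eabab"
Checking substrings for palindromes:
  [1:4] "aba" (len 3) => palindrome
  [2:5] "bab" (len 3) => palindrome
Longest palindromic substring: "aba" with length 3

3


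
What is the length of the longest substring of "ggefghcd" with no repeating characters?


Input: "ggefghcd"
Sliding window (track last position of each char):
  Position 0 ('g'): window [0,0] length 1 -- new best
  Position 1 ('g'): repeat (last at 0), move window start to 1
  Position 1 ('g'): window [1,1] length 1
  Position 2 ('e'): window [1,2] length 2 -- new best
  Position 3 ('f'): window [1,3] length 3 -- new best
  Position 4 ('g'): repeat (last at 1), move window start to 2
  Position 4 ('g'): window [2,4] length 3
  Position 5 ('h'): window [2,5] length 4 -- new best
  Position 6 ('c'): window [2,6] length 5 -- new best
  Position 7 ('d'): window [2,7] length 6 -- new best
Longest substring with no repeats: "efghcd" with length 6

6


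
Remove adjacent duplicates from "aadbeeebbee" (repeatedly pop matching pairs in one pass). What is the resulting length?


Input: aadbeeebbee
Stack-based adjacent duplicate removal:
  Read 'a': push. Stack: a
  Read 'a': matches stack top 'a' => pop. Stack: (empty)
  Read 'd': push. Stack: d
  Read 'b': push. Stack: db
  Read 'e': push. Stack: dbe
  Read 'e': matches stack top 'e' => pop. Stack: db
  Read 'e': push. Stack: dbe
  Read 'b': push. Stack: dbeb
  Read 'b': matches stack top 'b' => pop. Stack: dbe
  Read 'e': matches stack top 'e' => pop. Stack: db
  Read 'e': push. Stack: dbe
Final stack: "dbe" (length 3)

3


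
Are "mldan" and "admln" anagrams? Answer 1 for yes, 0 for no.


Strings: "mldan", "admln"
Sorted first:  adlmn
Sorted second: adlmn
Sorted forms match => anagrams

1


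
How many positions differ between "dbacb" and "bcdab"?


Comparing "dbacb" and "bcdab" position by position:
  Position 0: 'd' vs 'b' => DIFFER
  Position 1: 'b' vs 'c' => DIFFER
  Position 2: 'a' vs 'd' => DIFFER
  Position 3: 'c' vs 'a' => DIFFER
  Position 4: 'b' vs 'b' => same
Positions that differ: 4

4


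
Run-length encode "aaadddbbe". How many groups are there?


Input: aaadddbbe
Scanning for consecutive runs:
  Group 1: 'a' x 3 (positions 0-2)
  Group 2: 'd' x 3 (positions 3-5)
  Group 3: 'b' x 2 (positions 6-7)
  Group 4: 'e' x 1 (positions 8-8)
Total groups: 4

4


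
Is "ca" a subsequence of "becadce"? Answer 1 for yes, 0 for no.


Check if "ca" is a subsequence of "becadce"
Greedy scan:
  Position 0 ('b'): no match needed
  Position 1 ('e'): no match needed
  Position 2 ('c'): matches sub[0] = 'c'
  Position 3 ('a'): matches sub[1] = 'a'
  Position 4 ('d'): no match needed
  Position 5 ('c'): no match needed
  Position 6 ('e'): no match needed
All 2 characters matched => is a subsequence

1


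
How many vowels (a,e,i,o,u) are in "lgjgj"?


Input: lgjgj
Checking each character:
  'l' at position 0: consonant
  'g' at position 1: consonant
  'j' at position 2: consonant
  'g' at position 3: consonant
  'j' at position 4: consonant
Total vowels: 0

0


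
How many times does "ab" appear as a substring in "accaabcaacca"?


Searching for "ab" in "accaabcaacca"
Scanning each position:
  Position 0: "ac" => no
  Position 1: "cc" => no
  Position 2: "ca" => no
  Position 3: "aa" => no
  Position 4: "ab" => MATCH
  Position 5: "bc" => no
  Position 6: "ca" => no
  Position 7: "aa" => no
  Position 8: "ac" => no
  Position 9: "cc" => no
  Position 10: "ca" => no
Total occurrences: 1

1


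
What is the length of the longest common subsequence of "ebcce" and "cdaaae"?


LCS of "ebcce" and "cdaaae"
DP table:
           c    d    a    a    a    e
      0    0    0    0    0    0    0
  e   0    0    0    0    0    0    1
  b   0    0    0    0    0    0    1
  c   0    1    1    1    1    1    1
  c   0    1    1    1    1    1    1
  e   0    1    1    1    1    1    2
LCS length = dp[5][6] = 2

2


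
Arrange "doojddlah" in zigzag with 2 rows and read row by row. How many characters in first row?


Zigzag "doojddlah" into 2 rows:
Placing characters:
  'd' => row 0
  'o' => row 1
  'o' => row 0
  'j' => row 1
  'd' => row 0
  'd' => row 1
  'l' => row 0
  'a' => row 1
  'h' => row 0
Rows:
  Row 0: "dodlh"
  Row 1: "ojda"
First row length: 5

5


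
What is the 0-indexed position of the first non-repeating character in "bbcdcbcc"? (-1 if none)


Input: bbcdcbcc
Character frequencies:
  'b': 3
  'c': 4
  'd': 1
Scanning left to right for freq == 1:
  Position 0 ('b'): freq=3, skip
  Position 1 ('b'): freq=3, skip
  Position 2 ('c'): freq=4, skip
  Position 3 ('d'): unique! => answer = 3

3


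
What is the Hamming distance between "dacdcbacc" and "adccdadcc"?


Comparing "dacdcbacc" and "adccdadcc" position by position:
  Position 0: 'd' vs 'a' => differ
  Position 1: 'a' vs 'd' => differ
  Position 2: 'c' vs 'c' => same
  Position 3: 'd' vs 'c' => differ
  Position 4: 'c' vs 'd' => differ
  Position 5: 'b' vs 'a' => differ
  Position 6: 'a' vs 'd' => differ
  Position 7: 'c' vs 'c' => same
  Position 8: 'c' vs 'c' => same
Total differences (Hamming distance): 6

6


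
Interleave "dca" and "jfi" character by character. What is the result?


Interleaving "dca" and "jfi":
  Position 0: 'd' from first, 'j' from second => "dj"
  Position 1: 'c' from first, 'f' from second => "cf"
  Position 2: 'a' from first, 'i' from second => "ai"
Result: djcfai

djcfai


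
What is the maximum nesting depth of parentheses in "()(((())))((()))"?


Input: "()(((())))((()))"
Tracking depth:
  Position 0 '(': depth becomes 1
  Position 1 ')': depth becomes 0
  Position 2 '(': depth becomes 1
  Position 3 '(': depth becomes 2
  Position 4 '(': depth becomes 3
  Position 5 '(': depth becomes 4
  Position 6 ')': depth becomes 3
  Position 7 ')': depth becomes 2
  Position 8 ')': depth becomes 1
  Position 9 ')': depth becomes 0
  Position 10 '(': depth becomes 1
  Position 11 '(': depth becomes 2
  Position 12 '(': depth becomes 3
  Position 13 ')': depth becomes 2
  Position 14 ')': depth becomes 1
  Position 15 ')': depth becomes 0
Maximum depth reached: 4

4


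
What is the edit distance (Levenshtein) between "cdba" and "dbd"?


Computing edit distance: "cdba" -> "dbd"
DP table:
           d    b    d
      0    1    2    3
  c   1    1    2    3
  d   2    1    2    2
  b   3    2    1    2
  a   4    3    2    2
Edit distance = dp[4][3] = 2

2


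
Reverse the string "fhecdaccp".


Input: fhecdaccp
Reading characters right to left:
  Position 8: 'p'
  Position 7: 'c'
  Position 6: 'c'
  Position 5: 'a'
  Position 4: 'd'
  Position 3: 'c'
  Position 2: 'e'
  Position 1: 'h'
  Position 0: 'f'
Reversed: pccadcehf

pccadcehf


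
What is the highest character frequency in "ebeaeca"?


Input: ebeaeca
Character counts:
  'a': 2
  'b': 1
  'c': 1
  'e': 3
Maximum frequency: 3

3


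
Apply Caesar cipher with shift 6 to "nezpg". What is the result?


Caesar cipher: shift "nezpg" by 6
  'n' (pos 13) + 6 = pos 19 = 't'
  'e' (pos 4) + 6 = pos 10 = 'k'
  'z' (pos 25) + 6 = pos 5 = 'f'
  'p' (pos 15) + 6 = pos 21 = 'v'
  'g' (pos 6) + 6 = pos 12 = 'm'
Result: tkfvm

tkfvm


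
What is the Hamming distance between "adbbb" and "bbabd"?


Comparing "adbbb" and "bbabd" position by position:
  Position 0: 'a' vs 'b' => differ
  Position 1: 'd' vs 'b' => differ
  Position 2: 'b' vs 'a' => differ
  Position 3: 'b' vs 'b' => same
  Position 4: 'b' vs 'd' => differ
Total differences (Hamming distance): 4

4


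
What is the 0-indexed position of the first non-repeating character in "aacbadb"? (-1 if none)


Input: aacbadb
Character frequencies:
  'a': 3
  'b': 2
  'c': 1
  'd': 1
Scanning left to right for freq == 1:
  Position 0 ('a'): freq=3, skip
  Position 1 ('a'): freq=3, skip
  Position 2 ('c'): unique! => answer = 2

2


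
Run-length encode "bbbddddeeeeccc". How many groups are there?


Input: bbbddddeeeeccc
Scanning for consecutive runs:
  Group 1: 'b' x 3 (positions 0-2)
  Group 2: 'd' x 4 (positions 3-6)
  Group 3: 'e' x 4 (positions 7-10)
  Group 4: 'c' x 3 (positions 11-13)
Total groups: 4

4


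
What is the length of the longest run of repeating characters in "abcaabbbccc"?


Input: "abcaabbbccc"
Scanning for longest run:
  Position 1 ('b'): new char, reset run to 1
  Position 2 ('c'): new char, reset run to 1
  Position 3 ('a'): new char, reset run to 1
  Position 4 ('a'): continues run of 'a', length=2
  Position 5 ('b'): new char, reset run to 1
  Position 6 ('b'): continues run of 'b', length=2
  Position 7 ('b'): continues run of 'b', length=3
  Position 8 ('c'): new char, reset run to 1
  Position 9 ('c'): continues run of 'c', length=2
  Position 10 ('c'): continues run of 'c', length=3
Longest run: 'b' with length 3

3


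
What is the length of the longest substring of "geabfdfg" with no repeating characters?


Input: "geabfdfg"
Sliding window (track last position of each char):
  Position 0 ('g'): window [0,0] length 1 -- new best
  Position 1 ('e'): window [0,1] length 2 -- new best
  Position 2 ('a'): window [0,2] length 3 -- new best
  Position 3 ('b'): window [0,3] length 4 -- new best
  Position 4 ('f'): window [0,4] length 5 -- new best
  Position 5 ('d'): window [0,5] length 6 -- new best
  Position 6 ('f'): repeat (last at 4), move window start to 5
  Position 6 ('f'): window [5,6] length 2
  Position 7 ('g'): window [5,7] length 3
Longest substring with no repeats: "geabfd" with length 6

6


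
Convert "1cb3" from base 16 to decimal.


Input: "1cb3" in base 16
Positional expansion:
  Digit '1' (value 1) x 16^3 = 4096
  Digit 'c' (value 12) x 16^2 = 3072
  Digit 'b' (value 11) x 16^1 = 176
  Digit '3' (value 3) x 16^0 = 3
Sum = 7347

7347


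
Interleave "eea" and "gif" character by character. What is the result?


Interleaving "eea" and "gif":
  Position 0: 'e' from first, 'g' from second => "eg"
  Position 1: 'e' from first, 'i' from second => "ei"
  Position 2: 'a' from first, 'f' from second => "af"
Result: egeiaf

egeiaf


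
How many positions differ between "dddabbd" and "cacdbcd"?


Comparing "dddabbd" and "cacdbcd" position by position:
  Position 0: 'd' vs 'c' => DIFFER
  Position 1: 'd' vs 'a' => DIFFER
  Position 2: 'd' vs 'c' => DIFFER
  Position 3: 'a' vs 'd' => DIFFER
  Position 4: 'b' vs 'b' => same
  Position 5: 'b' vs 'c' => DIFFER
  Position 6: 'd' vs 'd' => same
Positions that differ: 5

5


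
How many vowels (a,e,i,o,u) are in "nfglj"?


Input: nfglj
Checking each character:
  'n' at position 0: consonant
  'f' at position 1: consonant
  'g' at position 2: consonant
  'l' at position 3: consonant
  'j' at position 4: consonant
Total vowels: 0

0


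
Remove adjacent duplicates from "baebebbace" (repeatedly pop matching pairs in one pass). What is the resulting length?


Input: baebebbace
Stack-based adjacent duplicate removal:
  Read 'b': push. Stack: b
  Read 'a': push. Stack: ba
  Read 'e': push. Stack: bae
  Read 'b': push. Stack: baeb
  Read 'e': push. Stack: baebe
  Read 'b': push. Stack: baebeb
  Read 'b': matches stack top 'b' => pop. Stack: baebe
  Read 'a': push. Stack: baebea
  Read 'c': push. Stack: baebeac
  Read 'e': push. Stack: baebeace
Final stack: "baebeace" (length 8)

8


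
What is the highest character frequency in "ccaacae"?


Input: ccaacae
Character counts:
  'a': 3
  'c': 3
  'e': 1
Maximum frequency: 3

3


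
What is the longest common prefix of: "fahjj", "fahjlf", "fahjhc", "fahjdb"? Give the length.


Words: fahjj, fahjlf, fahjhc, fahjdb
  Position 0: all 'f' => match
  Position 1: all 'a' => match
  Position 2: all 'h' => match
  Position 3: all 'j' => match
  Position 4: ('j', 'l', 'h', 'd') => mismatch, stop
LCP = "fahj" (length 4)

4


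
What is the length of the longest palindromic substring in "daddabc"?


Input: "daddabc"
Checking substrings for palindromes:
  [1:5] "adda" (len 4) => palindrome
  [0:3] "dad" (len 3) => palindrome
  [2:4] "dd" (len 2) => palindrome
Longest palindromic substring: "adda" with length 4

4


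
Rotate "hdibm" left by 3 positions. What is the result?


Input: "hdibm", rotate left by 3
First 3 characters: "hdi"
Remaining characters: "bm"
Concatenate remaining + first: "bm" + "hdi" = "bmhdi"

bmhdi


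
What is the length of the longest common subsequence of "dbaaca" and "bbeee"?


LCS of "dbaaca" and "bbeee"
DP table:
           b    b    e    e    e
      0    0    0    0    0    0
  d   0    0    0    0    0    0
  b   0    1    1    1    1    1
  a   0    1    1    1    1    1
  a   0    1    1    1    1    1
  c   0    1    1    1    1    1
  a   0    1    1    1    1    1
LCS length = dp[6][5] = 1

1


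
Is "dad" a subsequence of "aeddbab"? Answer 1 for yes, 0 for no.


Check if "dad" is a subsequence of "aeddbab"
Greedy scan:
  Position 0 ('a'): no match needed
  Position 1 ('e'): no match needed
  Position 2 ('d'): matches sub[0] = 'd'
  Position 3 ('d'): no match needed
  Position 4 ('b'): no match needed
  Position 5 ('a'): matches sub[1] = 'a'
  Position 6 ('b'): no match needed
Only matched 2/3 characters => not a subsequence

0


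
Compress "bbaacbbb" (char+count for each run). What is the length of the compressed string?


Input: bbaacbbb
Runs:
  'b' x 2 => "b2"
  'a' x 2 => "a2"
  'c' x 1 => "c1"
  'b' x 3 => "b3"
Compressed: "b2a2c1b3"
Compressed length: 8

8


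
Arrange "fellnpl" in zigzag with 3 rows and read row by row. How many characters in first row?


Zigzag "fellnpl" into 3 rows:
Placing characters:
  'f' => row 0
  'e' => row 1
  'l' => row 2
  'l' => row 1
  'n' => row 0
  'p' => row 1
  'l' => row 2
Rows:
  Row 0: "fn"
  Row 1: "elp"
  Row 2: "ll"
First row length: 2

2


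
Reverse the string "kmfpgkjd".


Input: kmfpgkjd
Reading characters right to left:
  Position 7: 'd'
  Position 6: 'j'
  Position 5: 'k'
  Position 4: 'g'
  Position 3: 'p'
  Position 2: 'f'
  Position 1: 'm'
  Position 0: 'k'
Reversed: djkgpfmk

djkgpfmk


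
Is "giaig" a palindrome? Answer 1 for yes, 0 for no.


Input: giaig
Reversed: giaig
  Compare pos 0 ('g') with pos 4 ('g'): match
  Compare pos 1 ('i') with pos 3 ('i'): match
Result: palindrome

1


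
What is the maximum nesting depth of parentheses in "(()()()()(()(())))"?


Input: "(()()()()(()(())))"
Tracking depth:
  Position 0 '(': depth becomes 1
  Position 1 '(': depth becomes 2
  Position 2 ')': depth becomes 1
  Position 3 '(': depth becomes 2
  Position 4 ')': depth becomes 1
  Position 5 '(': depth becomes 2
  Position 6 ')': depth becomes 1
  Position 7 '(': depth becomes 2
  Position 8 ')': depth becomes 1
  Position 9 '(': depth becomes 2
  Position 10 '(': depth becomes 3
  Position 11 ')': depth becomes 2
  Position 12 '(': depth becomes 3
  Position 13 '(': depth becomes 4
  Position 14 ')': depth becomes 3
  Position 15 ')': depth becomes 2
  Position 16 ')': depth becomes 1
  Position 17 ')': depth becomes 0
Maximum depth reached: 4

4


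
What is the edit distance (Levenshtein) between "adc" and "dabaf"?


Computing edit distance: "adc" -> "dabaf"
DP table:
           d    a    b    a    f
      0    1    2    3    4    5
  a   1    1    1    2    3    4
  d   2    1    2    2    3    4
  c   3    2    2    3    3    4
Edit distance = dp[3][5] = 4

4


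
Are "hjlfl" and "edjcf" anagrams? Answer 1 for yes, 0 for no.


Strings: "hjlfl", "edjcf"
Sorted first:  fhjll
Sorted second: cdefj
Differ at position 0: 'f' vs 'c' => not anagrams

0


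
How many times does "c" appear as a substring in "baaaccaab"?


Searching for "c" in "baaaccaab"
Scanning each position:
  Position 0: "b" => no
  Position 1: "a" => no
  Position 2: "a" => no
  Position 3: "a" => no
  Position 4: "c" => MATCH
  Position 5: "c" => MATCH
  Position 6: "a" => no
  Position 7: "a" => no
  Position 8: "b" => no
Total occurrences: 2

2


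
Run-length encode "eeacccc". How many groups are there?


Input: eeacccc
Scanning for consecutive runs:
  Group 1: 'e' x 2 (positions 0-1)
  Group 2: 'a' x 1 (positions 2-2)
  Group 3: 'c' x 4 (positions 3-6)
Total groups: 3

3


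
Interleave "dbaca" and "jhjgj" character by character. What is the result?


Interleaving "dbaca" and "jhjgj":
  Position 0: 'd' from first, 'j' from second => "dj"
  Position 1: 'b' from first, 'h' from second => "bh"
  Position 2: 'a' from first, 'j' from second => "aj"
  Position 3: 'c' from first, 'g' from second => "cg"
  Position 4: 'a' from first, 'j' from second => "aj"
Result: djbhajcgaj

djbhajcgaj


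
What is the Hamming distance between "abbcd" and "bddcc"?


Comparing "abbcd" and "bddcc" position by position:
  Position 0: 'a' vs 'b' => differ
  Position 1: 'b' vs 'd' => differ
  Position 2: 'b' vs 'd' => differ
  Position 3: 'c' vs 'c' => same
  Position 4: 'd' vs 'c' => differ
Total differences (Hamming distance): 4

4


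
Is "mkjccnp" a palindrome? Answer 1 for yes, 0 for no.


Input: mkjccnp
Reversed: pnccjkm
  Compare pos 0 ('m') with pos 6 ('p'): MISMATCH
  Compare pos 1 ('k') with pos 5 ('n'): MISMATCH
  Compare pos 2 ('j') with pos 4 ('c'): MISMATCH
Result: not a palindrome

0


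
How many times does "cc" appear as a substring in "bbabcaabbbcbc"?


Searching for "cc" in "bbabcaabbbcbc"
Scanning each position:
  Position 0: "bb" => no
  Position 1: "ba" => no
  Position 2: "ab" => no
  Position 3: "bc" => no
  Position 4: "ca" => no
  Position 5: "aa" => no
  Position 6: "ab" => no
  Position 7: "bb" => no
  Position 8: "bb" => no
  Position 9: "bc" => no
  Position 10: "cb" => no
  Position 11: "bc" => no
Total occurrences: 0

0


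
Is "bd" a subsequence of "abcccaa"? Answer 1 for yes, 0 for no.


Check if "bd" is a subsequence of "abcccaa"
Greedy scan:
  Position 0 ('a'): no match needed
  Position 1 ('b'): matches sub[0] = 'b'
  Position 2 ('c'): no match needed
  Position 3 ('c'): no match needed
  Position 4 ('c'): no match needed
  Position 5 ('a'): no match needed
  Position 6 ('a'): no match needed
Only matched 1/2 characters => not a subsequence

0


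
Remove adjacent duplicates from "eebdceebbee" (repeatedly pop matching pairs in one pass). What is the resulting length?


Input: eebdceebbee
Stack-based adjacent duplicate removal:
  Read 'e': push. Stack: e
  Read 'e': matches stack top 'e' => pop. Stack: (empty)
  Read 'b': push. Stack: b
  Read 'd': push. Stack: bd
  Read 'c': push. Stack: bdc
  Read 'e': push. Stack: bdce
  Read 'e': matches stack top 'e' => pop. Stack: bdc
  Read 'b': push. Stack: bdcb
  Read 'b': matches stack top 'b' => pop. Stack: bdc
  Read 'e': push. Stack: bdce
  Read 'e': matches stack top 'e' => pop. Stack: bdc
Final stack: "bdc" (length 3)

3


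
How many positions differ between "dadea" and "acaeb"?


Comparing "dadea" and "acaeb" position by position:
  Position 0: 'd' vs 'a' => DIFFER
  Position 1: 'a' vs 'c' => DIFFER
  Position 2: 'd' vs 'a' => DIFFER
  Position 3: 'e' vs 'e' => same
  Position 4: 'a' vs 'b' => DIFFER
Positions that differ: 4

4


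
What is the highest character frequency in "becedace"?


Input: becedace
Character counts:
  'a': 1
  'b': 1
  'c': 2
  'd': 1
  'e': 3
Maximum frequency: 3

3


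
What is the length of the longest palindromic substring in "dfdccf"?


Input: "dfdccf"
Checking substrings for palindromes:
  [0:3] "dfd" (len 3) => palindrome
  [3:5] "cc" (len 2) => palindrome
Longest palindromic substring: "dfd" with length 3

3


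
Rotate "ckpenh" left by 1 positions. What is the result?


Input: "ckpenh", rotate left by 1
First 1 characters: "c"
Remaining characters: "kpenh"
Concatenate remaining + first: "kpenh" + "c" = "kpenhc"

kpenhc


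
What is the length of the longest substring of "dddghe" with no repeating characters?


Input: "dddghe"
Sliding window (track last position of each char):
  Position 0 ('d'): window [0,0] length 1 -- new best
  Position 1 ('d'): repeat (last at 0), move window start to 1
  Position 1 ('d'): window [1,1] length 1
  Position 2 ('d'): repeat (last at 1), move window start to 2
  Position 2 ('d'): window [2,2] length 1
  Position 3 ('g'): window [2,3] length 2 -- new best
  Position 4 ('h'): window [2,4] length 3 -- new best
  Position 5 ('e'): window [2,5] length 4 -- new best
Longest substring with no repeats: "dghe" with length 4

4


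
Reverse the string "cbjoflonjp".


Input: cbjoflonjp
Reading characters right to left:
  Position 9: 'p'
  Position 8: 'j'
  Position 7: 'n'
  Position 6: 'o'
  Position 5: 'l'
  Position 4: 'f'
  Position 3: 'o'
  Position 2: 'j'
  Position 1: 'b'
  Position 0: 'c'
Reversed: pjnolfojbc

pjnolfojbc


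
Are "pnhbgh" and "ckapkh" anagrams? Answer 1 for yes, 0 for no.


Strings: "pnhbgh", "ckapkh"
Sorted first:  bghhnp
Sorted second: achkkp
Differ at position 0: 'b' vs 'a' => not anagrams

0


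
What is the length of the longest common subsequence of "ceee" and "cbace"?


LCS of "ceee" and "cbace"
DP table:
           c    b    a    c    e
      0    0    0    0    0    0
  c   0    1    1    1    1    1
  e   0    1    1    1    1    2
  e   0    1    1    1    1    2
  e   0    1    1    1    1    2
LCS length = dp[4][5] = 2

2


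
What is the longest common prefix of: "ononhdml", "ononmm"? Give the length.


Words: ononhdml, ononmm
  Position 0: all 'o' => match
  Position 1: all 'n' => match
  Position 2: all 'o' => match
  Position 3: all 'n' => match
  Position 4: ('h', 'm') => mismatch, stop
LCP = "onon" (length 4)

4


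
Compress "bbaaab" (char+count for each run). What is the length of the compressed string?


Input: bbaaab
Runs:
  'b' x 2 => "b2"
  'a' x 3 => "a3"
  'b' x 1 => "b1"
Compressed: "b2a3b1"
Compressed length: 6

6


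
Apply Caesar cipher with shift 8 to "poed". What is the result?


Caesar cipher: shift "poed" by 8
  'p' (pos 15) + 8 = pos 23 = 'x'
  'o' (pos 14) + 8 = pos 22 = 'w'
  'e' (pos 4) + 8 = pos 12 = 'm'
  'd' (pos 3) + 8 = pos 11 = 'l'
Result: xwml

xwml


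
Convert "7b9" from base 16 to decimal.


Input: "7b9" in base 16
Positional expansion:
  Digit '7' (value 7) x 16^2 = 1792
  Digit 'b' (value 11) x 16^1 = 176
  Digit '9' (value 9) x 16^0 = 9
Sum = 1977

1977


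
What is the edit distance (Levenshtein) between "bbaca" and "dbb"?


Computing edit distance: "bbaca" -> "dbb"
DP table:
           d    b    b
      0    1    2    3
  b   1    1    1    2
  b   2    2    1    1
  a   3    3    2    2
  c   4    4    3    3
  a   5    5    4    4
Edit distance = dp[5][3] = 4

4


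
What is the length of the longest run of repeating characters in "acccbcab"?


Input: "acccbcab"
Scanning for longest run:
  Position 1 ('c'): new char, reset run to 1
  Position 2 ('c'): continues run of 'c', length=2
  Position 3 ('c'): continues run of 'c', length=3
  Position 4 ('b'): new char, reset run to 1
  Position 5 ('c'): new char, reset run to 1
  Position 6 ('a'): new char, reset run to 1
  Position 7 ('b'): new char, reset run to 1
Longest run: 'c' with length 3

3


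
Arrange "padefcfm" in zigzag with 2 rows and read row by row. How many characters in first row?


Zigzag "padefcfm" into 2 rows:
Placing characters:
  'p' => row 0
  'a' => row 1
  'd' => row 0
  'e' => row 1
  'f' => row 0
  'c' => row 1
  'f' => row 0
  'm' => row 1
Rows:
  Row 0: "pdff"
  Row 1: "aecm"
First row length: 4

4


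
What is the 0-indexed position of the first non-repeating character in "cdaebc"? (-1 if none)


Input: cdaebc
Character frequencies:
  'a': 1
  'b': 1
  'c': 2
  'd': 1
  'e': 1
Scanning left to right for freq == 1:
  Position 0 ('c'): freq=2, skip
  Position 1 ('d'): unique! => answer = 1

1


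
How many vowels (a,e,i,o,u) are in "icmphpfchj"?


Input: icmphpfchj
Checking each character:
  'i' at position 0: vowel (running total: 1)
  'c' at position 1: consonant
  'm' at position 2: consonant
  'p' at position 3: consonant
  'h' at position 4: consonant
  'p' at position 5: consonant
  'f' at position 6: consonant
  'c' at position 7: consonant
  'h' at position 8: consonant
  'j' at position 9: consonant
Total vowels: 1

1


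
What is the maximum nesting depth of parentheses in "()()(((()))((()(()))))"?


Input: "()()(((()))((()(()))))"
Tracking depth:
  Position 0 '(': depth becomes 1
  Position 1 ')': depth becomes 0
  Position 2 '(': depth becomes 1
  Position 3 ')': depth becomes 0
  Position 4 '(': depth becomes 1
  Position 5 '(': depth becomes 2
  Position 6 '(': depth becomes 3
  Position 7 '(': depth becomes 4
  Position 8 ')': depth becomes 3
  Position 9 ')': depth becomes 2
  Position 10 ')': depth becomes 1
  Position 11 '(': depth becomes 2
  Position 12 '(': depth becomes 3
  Position 13 '(': depth becomes 4
  Position 14 ')': depth becomes 3
  Position 15 '(': depth becomes 4
  Position 16 '(': depth becomes 5
  Position 17 ')': depth becomes 4
  Position 18 ')': depth becomes 3
  Position 19 ')': depth becomes 2
  Position 20 ')': depth becomes 1
  Position 21 ')': depth becomes 0
Maximum depth reached: 5

5


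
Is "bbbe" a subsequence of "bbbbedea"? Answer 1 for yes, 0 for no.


Check if "bbbe" is a subsequence of "bbbbedea"
Greedy scan:
  Position 0 ('b'): matches sub[0] = 'b'
  Position 1 ('b'): matches sub[1] = 'b'
  Position 2 ('b'): matches sub[2] = 'b'
  Position 3 ('b'): no match needed
  Position 4 ('e'): matches sub[3] = 'e'
  Position 5 ('d'): no match needed
  Position 6 ('e'): no match needed
  Position 7 ('a'): no match needed
All 4 characters matched => is a subsequence

1


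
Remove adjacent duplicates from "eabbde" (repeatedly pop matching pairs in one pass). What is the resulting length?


Input: eabbde
Stack-based adjacent duplicate removal:
  Read 'e': push. Stack: e
  Read 'a': push. Stack: ea
  Read 'b': push. Stack: eab
  Read 'b': matches stack top 'b' => pop. Stack: ea
  Read 'd': push. Stack: ead
  Read 'e': push. Stack: eade
Final stack: "eade" (length 4)

4


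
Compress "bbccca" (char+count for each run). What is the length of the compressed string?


Input: bbccca
Runs:
  'b' x 2 => "b2"
  'c' x 3 => "c3"
  'a' x 1 => "a1"
Compressed: "b2c3a1"
Compressed length: 6

6


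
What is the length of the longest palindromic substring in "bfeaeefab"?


Input: "bfeaeefab"
Checking substrings for palindromes:
  [2:5] "eae" (len 3) => palindrome
  [4:6] "ee" (len 2) => palindrome
Longest palindromic substring: "eae" with length 3

3


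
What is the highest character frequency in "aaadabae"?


Input: aaadabae
Character counts:
  'a': 5
  'b': 1
  'd': 1
  'e': 1
Maximum frequency: 5

5


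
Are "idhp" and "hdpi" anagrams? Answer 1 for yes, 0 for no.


Strings: "idhp", "hdpi"
Sorted first:  dhip
Sorted second: dhip
Sorted forms match => anagrams

1


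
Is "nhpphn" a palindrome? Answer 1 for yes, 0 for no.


Input: nhpphn
Reversed: nhpphn
  Compare pos 0 ('n') with pos 5 ('n'): match
  Compare pos 1 ('h') with pos 4 ('h'): match
  Compare pos 2 ('p') with pos 3 ('p'): match
Result: palindrome

1


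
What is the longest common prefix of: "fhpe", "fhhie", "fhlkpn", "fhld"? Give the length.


Words: fhpe, fhhie, fhlkpn, fhld
  Position 0: all 'f' => match
  Position 1: all 'h' => match
  Position 2: ('p', 'h', 'l', 'l') => mismatch, stop
LCP = "fh" (length 2)

2


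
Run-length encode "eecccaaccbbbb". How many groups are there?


Input: eecccaaccbbbb
Scanning for consecutive runs:
  Group 1: 'e' x 2 (positions 0-1)
  Group 2: 'c' x 3 (positions 2-4)
  Group 3: 'a' x 2 (positions 5-6)
  Group 4: 'c' x 2 (positions 7-8)
  Group 5: 'b' x 4 (positions 9-12)
Total groups: 5

5


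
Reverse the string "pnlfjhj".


Input: pnlfjhj
Reading characters right to left:
  Position 6: 'j'
  Position 5: 'h'
  Position 4: 'j'
  Position 3: 'f'
  Position 2: 'l'
  Position 1: 'n'
  Position 0: 'p'
Reversed: jhjflnp

jhjflnp


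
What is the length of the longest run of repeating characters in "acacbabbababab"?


Input: "acacbabbababab"
Scanning for longest run:
  Position 1 ('c'): new char, reset run to 1
  Position 2 ('a'): new char, reset run to 1
  Position 3 ('c'): new char, reset run to 1
  Position 4 ('b'): new char, reset run to 1
  Position 5 ('a'): new char, reset run to 1
  Position 6 ('b'): new char, reset run to 1
  Position 7 ('b'): continues run of 'b', length=2
  Position 8 ('a'): new char, reset run to 1
  Position 9 ('b'): new char, reset run to 1
  Position 10 ('a'): new char, reset run to 1
  Position 11 ('b'): new char, reset run to 1
  Position 12 ('a'): new char, reset run to 1
  Position 13 ('b'): new char, reset run to 1
Longest run: 'b' with length 2

2


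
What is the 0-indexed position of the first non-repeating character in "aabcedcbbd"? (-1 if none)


Input: aabcedcbbd
Character frequencies:
  'a': 2
  'b': 3
  'c': 2
  'd': 2
  'e': 1
Scanning left to right for freq == 1:
  Position 0 ('a'): freq=2, skip
  Position 1 ('a'): freq=2, skip
  Position 2 ('b'): freq=3, skip
  Position 3 ('c'): freq=2, skip
  Position 4 ('e'): unique! => answer = 4

4


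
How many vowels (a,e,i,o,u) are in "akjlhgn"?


Input: akjlhgn
Checking each character:
  'a' at position 0: vowel (running total: 1)
  'k' at position 1: consonant
  'j' at position 2: consonant
  'l' at position 3: consonant
  'h' at position 4: consonant
  'g' at position 5: consonant
  'n' at position 6: consonant
Total vowels: 1

1


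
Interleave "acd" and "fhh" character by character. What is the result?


Interleaving "acd" and "fhh":
  Position 0: 'a' from first, 'f' from second => "af"
  Position 1: 'c' from first, 'h' from second => "ch"
  Position 2: 'd' from first, 'h' from second => "dh"
Result: afchdh

afchdh


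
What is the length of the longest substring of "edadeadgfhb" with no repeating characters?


Input: "edadeadgfhb"
Sliding window (track last position of each char):
  Position 0 ('e'): window [0,0] length 1 -- new best
  Position 1 ('d'): window [0,1] length 2 -- new best
  Position 2 ('a'): window [0,2] length 3 -- new best
  Position 3 ('d'): repeat (last at 1), move window start to 2
  Position 3 ('d'): window [2,3] length 2
  Position 4 ('e'): window [2,4] length 3
  Position 5 ('a'): repeat (last at 2), move window start to 3
  Position 5 ('a'): window [3,5] length 3
  Position 6 ('d'): repeat (last at 3), move window start to 4
  Position 6 ('d'): window [4,6] length 3
  Position 7 ('g'): window [4,7] length 4 -- new best
  Position 8 ('f'): window [4,8] length 5 -- new best
  Position 9 ('h'): window [4,9] length 6 -- new best
  Position 10 ('b'): window [4,10] length 7 -- new best
Longest substring with no repeats: "eadgfhb" with length 7

7


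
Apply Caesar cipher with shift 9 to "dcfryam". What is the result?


Caesar cipher: shift "dcfryam" by 9
  'd' (pos 3) + 9 = pos 12 = 'm'
  'c' (pos 2) + 9 = pos 11 = 'l'
  'f' (pos 5) + 9 = pos 14 = 'o'
  'r' (pos 17) + 9 = pos 0 = 'a'
  'y' (pos 24) + 9 = pos 7 = 'h'
  'a' (pos 0) + 9 = pos 9 = 'j'
  'm' (pos 12) + 9 = pos 21 = 'v'
Result: mloahjv

mloahjv


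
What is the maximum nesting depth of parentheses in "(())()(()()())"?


Input: "(())()(()()())"
Tracking depth:
  Position 0 '(': depth becomes 1
  Position 1 '(': depth becomes 2
  Position 2 ')': depth becomes 1
  Position 3 ')': depth becomes 0
  Position 4 '(': depth becomes 1
  Position 5 ')': depth becomes 0
  Position 6 '(': depth becomes 1
  Position 7 '(': depth becomes 2
  Position 8 ')': depth becomes 1
  Position 9 '(': depth becomes 2
  Position 10 ')': depth becomes 1
  Position 11 '(': depth becomes 2
  Position 12 ')': depth becomes 1
  Position 13 ')': depth becomes 0
Maximum depth reached: 2

2


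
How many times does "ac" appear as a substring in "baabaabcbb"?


Searching for "ac" in "baabaabcbb"
Scanning each position:
  Position 0: "ba" => no
  Position 1: "aa" => no
  Position 2: "ab" => no
  Position 3: "ba" => no
  Position 4: "aa" => no
  Position 5: "ab" => no
  Position 6: "bc" => no
  Position 7: "cb" => no
  Position 8: "bb" => no
Total occurrences: 0

0


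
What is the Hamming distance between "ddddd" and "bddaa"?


Comparing "ddddd" and "bddaa" position by position:
  Position 0: 'd' vs 'b' => differ
  Position 1: 'd' vs 'd' => same
  Position 2: 'd' vs 'd' => same
  Position 3: 'd' vs 'a' => differ
  Position 4: 'd' vs 'a' => differ
Total differences (Hamming distance): 3

3


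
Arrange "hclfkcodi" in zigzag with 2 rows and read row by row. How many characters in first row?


Zigzag "hclfkcodi" into 2 rows:
Placing characters:
  'h' => row 0
  'c' => row 1
  'l' => row 0
  'f' => row 1
  'k' => row 0
  'c' => row 1
  'o' => row 0
  'd' => row 1
  'i' => row 0
Rows:
  Row 0: "hlkoi"
  Row 1: "cfcd"
First row length: 5

5


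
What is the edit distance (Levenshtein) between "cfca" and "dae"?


Computing edit distance: "cfca" -> "dae"
DP table:
           d    a    e
      0    1    2    3
  c   1    1    2    3
  f   2    2    2    3
  c   3    3    3    3
  a   4    4    3    4
Edit distance = dp[4][3] = 4

4


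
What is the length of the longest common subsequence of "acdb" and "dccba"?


LCS of "acdb" and "dccba"
DP table:
           d    c    c    b    a
      0    0    0    0    0    0
  a   0    0    0    0    0    1
  c   0    0    1    1    1    1
  d   0    1    1    1    1    1
  b   0    1    1    1    2    2
LCS length = dp[4][5] = 2

2


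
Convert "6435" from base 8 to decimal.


Input: "6435" in base 8
Positional expansion:
  Digit '6' (value 6) x 8^3 = 3072
  Digit '4' (value 4) x 8^2 = 256
  Digit '3' (value 3) x 8^1 = 24
  Digit '5' (value 5) x 8^0 = 5
Sum = 3357

3357


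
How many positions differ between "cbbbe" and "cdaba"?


Comparing "cbbbe" and "cdaba" position by position:
  Position 0: 'c' vs 'c' => same
  Position 1: 'b' vs 'd' => DIFFER
  Position 2: 'b' vs 'a' => DIFFER
  Position 3: 'b' vs 'b' => same
  Position 4: 'e' vs 'a' => DIFFER
Positions that differ: 3

3


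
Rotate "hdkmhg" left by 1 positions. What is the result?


Input: "hdkmhg", rotate left by 1
First 1 characters: "h"
Remaining characters: "dkmhg"
Concatenate remaining + first: "dkmhg" + "h" = "dkmhgh"

dkmhgh


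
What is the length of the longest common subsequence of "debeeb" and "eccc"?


LCS of "debeeb" and "eccc"
DP table:
           e    c    c    c
      0    0    0    0    0
  d   0    0    0    0    0
  e   0    1    1    1    1
  b   0    1    1    1    1
  e   0    1    1    1    1
  e   0    1    1    1    1
  b   0    1    1    1    1
LCS length = dp[6][4] = 1

1


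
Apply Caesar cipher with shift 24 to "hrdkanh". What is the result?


Caesar cipher: shift "hrdkanh" by 24
  'h' (pos 7) + 24 = pos 5 = 'f'
  'r' (pos 17) + 24 = pos 15 = 'p'
  'd' (pos 3) + 24 = pos 1 = 'b'
  'k' (pos 10) + 24 = pos 8 = 'i'
  'a' (pos 0) + 24 = pos 24 = 'y'
  'n' (pos 13) + 24 = pos 11 = 'l'
  'h' (pos 7) + 24 = pos 5 = 'f'
Result: fpbiylf

fpbiylf


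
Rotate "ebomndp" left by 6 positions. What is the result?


Input: "ebomndp", rotate left by 6
First 6 characters: "ebomnd"
Remaining characters: "p"
Concatenate remaining + first: "p" + "ebomnd" = "pebomnd"

pebomnd
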